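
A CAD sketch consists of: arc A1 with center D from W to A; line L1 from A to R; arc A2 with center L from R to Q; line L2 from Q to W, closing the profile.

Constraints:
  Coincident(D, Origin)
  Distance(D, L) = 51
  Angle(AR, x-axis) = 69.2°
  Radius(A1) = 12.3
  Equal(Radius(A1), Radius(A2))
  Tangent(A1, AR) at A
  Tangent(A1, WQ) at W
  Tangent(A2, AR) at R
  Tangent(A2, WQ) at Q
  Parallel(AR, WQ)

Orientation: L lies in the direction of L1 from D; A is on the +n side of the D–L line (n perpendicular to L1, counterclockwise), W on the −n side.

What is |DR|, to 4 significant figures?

52.46

The slot axis is L1's direction at 69.2°, so u = (cos 69.2°, sin 69.2°) = (0.3551, 0.9348) and n = (−sin 69.2°, cos 69.2°) = (-0.9348, 0.3551). D is at the origin and L lies 51.0 along u from D, so L = 51.0·u = (18.11, 47.68). Tangency of A1 to both parallel lines with radius 12.3 puts A and W at D ± 12.3·n: A = (-11.50, 4.368), W = (11.50, -4.368). Equal radii place R and Q the same way about L: R = L + 12.3·n = (6.612, 52.04), Q = L − 12.3·n = (29.61, 43.31). Then |DR| = |R − D| = 52.46.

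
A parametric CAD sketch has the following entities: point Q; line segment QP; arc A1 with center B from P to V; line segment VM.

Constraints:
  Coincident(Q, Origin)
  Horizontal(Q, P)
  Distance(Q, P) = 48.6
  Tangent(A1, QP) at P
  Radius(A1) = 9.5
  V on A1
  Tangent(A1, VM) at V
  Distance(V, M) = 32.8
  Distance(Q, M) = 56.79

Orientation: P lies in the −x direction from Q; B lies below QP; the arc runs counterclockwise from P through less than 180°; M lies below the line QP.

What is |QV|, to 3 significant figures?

58.4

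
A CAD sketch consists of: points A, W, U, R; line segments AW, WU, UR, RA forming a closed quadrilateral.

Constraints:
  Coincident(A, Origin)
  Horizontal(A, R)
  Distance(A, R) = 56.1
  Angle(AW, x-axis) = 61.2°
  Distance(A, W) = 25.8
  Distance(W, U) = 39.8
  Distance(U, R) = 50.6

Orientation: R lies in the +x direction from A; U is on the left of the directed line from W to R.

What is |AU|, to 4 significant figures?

64.63

A is at the origin; A and R share the same y with |AR| = 56.1 and R in +x, so R = (56.1, 0). AW runs at 61.2° with |AW| = 25.8, so W = (12.43, 22.61). U is determined by |WU| = 39.8 and |UR| = 50.6 together: it lies at the intersection of circle(W, 39.8) and circle(R, 50.6). With |WR| = 49.18, the foot of the radical line on WR is 14.66 from W and the perpendicular offset is √(39.8² − 14.66²) = 37.00. Taking the left-of-WR solution: U = (42.46, 48.73).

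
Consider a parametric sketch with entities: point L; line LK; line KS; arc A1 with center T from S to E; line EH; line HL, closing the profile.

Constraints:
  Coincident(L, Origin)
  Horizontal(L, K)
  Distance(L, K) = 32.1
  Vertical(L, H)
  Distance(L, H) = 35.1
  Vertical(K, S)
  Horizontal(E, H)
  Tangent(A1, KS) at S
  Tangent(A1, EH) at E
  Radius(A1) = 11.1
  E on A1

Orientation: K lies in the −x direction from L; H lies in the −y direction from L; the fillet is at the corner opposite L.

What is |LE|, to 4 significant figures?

40.90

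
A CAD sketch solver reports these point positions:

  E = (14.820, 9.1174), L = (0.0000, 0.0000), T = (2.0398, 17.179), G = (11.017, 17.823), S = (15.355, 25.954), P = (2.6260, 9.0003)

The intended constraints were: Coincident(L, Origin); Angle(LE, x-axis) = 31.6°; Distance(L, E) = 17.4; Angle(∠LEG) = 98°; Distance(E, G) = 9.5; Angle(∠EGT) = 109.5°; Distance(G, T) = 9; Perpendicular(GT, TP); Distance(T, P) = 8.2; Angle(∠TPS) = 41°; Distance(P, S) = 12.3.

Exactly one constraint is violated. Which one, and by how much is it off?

Distance(P, S) = 12.3 — off by 8.90.

L = (0.00, 0.00) ✓; LE at 31.60° ✓; |LE| = 17.40 ✓; ∠LEG = 98.00° ✓; |EG| = 9.500 ✓; ∠EGT = 109.5° ✓; |GT| = 9.000 ✓; ∠(GT, TP) = 90.00° ✓; |TP| = 8.200 ✓; ∠TPS = 41.00° ✓; |PS| = 21.20 ✗.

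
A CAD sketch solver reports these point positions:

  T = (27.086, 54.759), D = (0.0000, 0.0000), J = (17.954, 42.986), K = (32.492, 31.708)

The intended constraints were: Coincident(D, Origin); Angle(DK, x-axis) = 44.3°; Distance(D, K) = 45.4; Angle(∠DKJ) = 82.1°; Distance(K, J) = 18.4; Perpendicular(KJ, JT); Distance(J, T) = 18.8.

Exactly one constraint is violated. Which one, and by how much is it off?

Distance(J, T) = 18.8 — off by 3.90.

D = (0.00, 0.00) ✓; DK at 44.30° ✓; |DK| = 45.40 ✓; ∠DKJ = 82.10° ✓; |KJ| = 18.40 ✓; ∠(KJ, JT) = 90.00° ✓; |JT| = 14.90 ✗.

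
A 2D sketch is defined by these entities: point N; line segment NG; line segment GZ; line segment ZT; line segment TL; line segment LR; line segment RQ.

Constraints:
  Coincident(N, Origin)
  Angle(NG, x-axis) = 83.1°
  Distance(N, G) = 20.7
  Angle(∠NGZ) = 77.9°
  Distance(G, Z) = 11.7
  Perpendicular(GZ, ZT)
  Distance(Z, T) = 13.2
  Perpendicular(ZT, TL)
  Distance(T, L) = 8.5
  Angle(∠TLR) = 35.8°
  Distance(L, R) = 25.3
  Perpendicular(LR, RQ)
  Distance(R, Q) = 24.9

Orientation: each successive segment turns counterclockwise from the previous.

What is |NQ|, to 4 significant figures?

33.99

N is at the origin; NG runs at 83.1° with length 20.7, so G = (2.487, 20.55). ∠NGZ = 77.9° gives GZ at -174.8° from the x-axis; with |GZ| = 11.7, Z = (-9.165, 19.49). The perpendicularity gives ZT at right angles to GZ, so ZT runs at -84.80°; with |ZT| = 13.2, T = (-7.969, 6.344). ZT ⟂ TL, so TL runs at 5.200°; with |TL| = 8.5, L = (0.4964, 7.114). ∠TLR = 35.8° gives LR at 149.4° from the x-axis; with |LR| = 25.3, R = (-21.28, 19.99). LR is perpendicular to RQ, so RQ runs at -120.6°; with |RQ| = 24.9, Q = (-33.96, -1.439). Then |NQ| = |Q − N| = 33.99.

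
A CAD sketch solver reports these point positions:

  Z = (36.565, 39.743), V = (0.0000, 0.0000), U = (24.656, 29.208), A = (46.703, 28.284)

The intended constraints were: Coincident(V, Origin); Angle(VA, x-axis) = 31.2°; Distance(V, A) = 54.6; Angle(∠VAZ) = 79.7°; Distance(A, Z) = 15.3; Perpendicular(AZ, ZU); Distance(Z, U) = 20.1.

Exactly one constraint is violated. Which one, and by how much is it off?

Distance(Z, U) = 20.1 — off by 4.20.

V = (0.00, 0.00) ✓; VA at 31.20° ✓; |VA| = 54.60 ✓; ∠VAZ = 79.70° ✓; |AZ| = 15.30 ✓; ∠(AZ, ZU) = 90.00° ✓; |ZU| = 15.90 ✗.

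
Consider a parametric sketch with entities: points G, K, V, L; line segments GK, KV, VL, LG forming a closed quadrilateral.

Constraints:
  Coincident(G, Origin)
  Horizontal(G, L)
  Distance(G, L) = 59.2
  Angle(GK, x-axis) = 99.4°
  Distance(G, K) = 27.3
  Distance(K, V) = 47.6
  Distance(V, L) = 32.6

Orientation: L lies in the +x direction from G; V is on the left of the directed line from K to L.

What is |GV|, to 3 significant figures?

51.6

G is at the origin; GL is horizontal with |GL| = 59.2 and L in +x, so L = (59.2, 0). GK runs at 99.4° with |GK| = 27.3, so K = (-4.46, 26.9). V is determined by |KV| = 47.6 and |VL| = 32.6 together: it lies at the intersection of circle(K, 47.6) and circle(L, 32.6). With |KL| = 69.1, the foot of the radical line on KL is 43.3 from K and the perpendicular offset is √(47.6² − 43.3²) = 19.9. Taking the left-of-KL solution: V = (43.1, 28.4).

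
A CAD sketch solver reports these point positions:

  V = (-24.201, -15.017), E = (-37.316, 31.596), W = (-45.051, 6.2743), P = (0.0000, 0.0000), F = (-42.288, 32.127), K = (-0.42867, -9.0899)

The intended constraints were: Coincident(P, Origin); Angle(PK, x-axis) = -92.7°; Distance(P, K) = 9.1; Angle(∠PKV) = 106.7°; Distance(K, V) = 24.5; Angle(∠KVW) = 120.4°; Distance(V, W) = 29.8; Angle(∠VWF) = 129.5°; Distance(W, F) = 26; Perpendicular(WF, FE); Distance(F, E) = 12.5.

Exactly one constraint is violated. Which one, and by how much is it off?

Distance(F, E) = 12.5 — off by 7.50.

P = (0.00, 0.00) ✓; PK at -92.70° ✓; |PK| = 9.100 ✓; ∠PKV = 106.7° ✓; |KV| = 24.50 ✓; ∠KVW = 120.4° ✓; |VW| = 29.80 ✓; ∠VWF = 129.5° ✓; |WF| = 26.00 ✓; ∠(WF, FE) = 90.00° ✓; |FE| = 5.000 ✗.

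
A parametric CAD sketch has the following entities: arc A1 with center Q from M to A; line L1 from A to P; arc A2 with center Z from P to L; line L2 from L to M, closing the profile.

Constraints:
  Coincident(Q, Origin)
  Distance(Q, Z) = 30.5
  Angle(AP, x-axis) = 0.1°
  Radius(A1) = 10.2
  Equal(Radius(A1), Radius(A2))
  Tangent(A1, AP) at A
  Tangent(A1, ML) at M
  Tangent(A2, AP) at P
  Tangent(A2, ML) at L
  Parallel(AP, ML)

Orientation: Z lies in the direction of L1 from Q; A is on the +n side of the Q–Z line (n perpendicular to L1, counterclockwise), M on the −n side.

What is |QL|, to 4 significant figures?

32.16

The slot axis is L1's direction at 0.1°, so u = (cos 0.1°, sin 0.1°) = (1.000, 0.001745) and n = (−sin 0.1°, cos 0.1°) = (-0.001745, 1.000). Q is at the origin and Z lies 30.5 along u from Q, so Z = 30.5·u = (30.50, 0.05323). Tangency of A1 to both parallel lines with radius 10.2 puts A and M at Q ± 10.2·n: A = (-0.01780, 10.20), M = (0.01780, -10.20). Equal radii place P and L the same way about Z: P = Z + 10.2·n = (30.48, 10.25), L = Z − 10.2·n = (30.52, -10.15). Then |QL| = |L − Q| = 32.16.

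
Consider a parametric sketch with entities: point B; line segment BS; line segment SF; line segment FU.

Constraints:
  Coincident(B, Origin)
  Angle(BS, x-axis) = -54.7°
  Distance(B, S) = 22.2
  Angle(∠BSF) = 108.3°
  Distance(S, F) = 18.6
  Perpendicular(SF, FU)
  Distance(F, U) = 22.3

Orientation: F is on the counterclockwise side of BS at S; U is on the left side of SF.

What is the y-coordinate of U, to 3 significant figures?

8.65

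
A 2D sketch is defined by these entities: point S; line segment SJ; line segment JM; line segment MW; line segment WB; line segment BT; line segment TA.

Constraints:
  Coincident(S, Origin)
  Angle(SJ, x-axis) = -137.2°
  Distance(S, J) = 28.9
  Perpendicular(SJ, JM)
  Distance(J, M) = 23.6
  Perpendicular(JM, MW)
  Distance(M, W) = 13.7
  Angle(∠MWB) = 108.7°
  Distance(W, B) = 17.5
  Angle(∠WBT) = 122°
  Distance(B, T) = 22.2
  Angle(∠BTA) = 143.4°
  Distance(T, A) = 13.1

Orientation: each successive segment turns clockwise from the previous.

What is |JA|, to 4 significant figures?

15.29

S is at the origin; SJ runs at -137.2° with length 28.9, so J = (-21.20, -19.64). SJ is perpendicular to JM, so JM runs at 132.8°; with |JM| = 23.6, M = (-37.24, -2.320). JM is perpendicular to MW, so MW runs at 42.80°; with |MW| = 13.7, W = (-27.19, 6.989). ∠MWB = 108.7° gives WB at -28.50° from the x-axis; with |WB| = 17.5, B = (-11.81, -1.362). ∠WBT = 122.0° gives BT at -86.50° from the x-axis; with |BT| = 22.2, T = (-10.45, -23.52). ∠BTA = 143.4° gives TA at -123.1° from the x-axis; with |TA| = 13.1, A = (-17.61, -34.49). Then |JA| = |A − J| = 15.29.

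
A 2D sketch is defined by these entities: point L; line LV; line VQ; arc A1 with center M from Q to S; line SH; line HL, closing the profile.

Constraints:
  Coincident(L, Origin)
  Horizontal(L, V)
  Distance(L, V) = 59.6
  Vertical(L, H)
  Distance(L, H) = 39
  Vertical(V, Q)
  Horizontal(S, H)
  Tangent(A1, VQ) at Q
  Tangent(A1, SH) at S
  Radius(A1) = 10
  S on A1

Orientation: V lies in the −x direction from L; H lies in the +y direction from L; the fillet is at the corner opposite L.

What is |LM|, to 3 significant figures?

57.5

L is at the origin; LV is horizontal with |LV| = 59.6 and V on the −x side, so V = (-59.6, 0.00). LH is vertical with |LH| = 39.0 and H on the +y side, so H = (0.00, 39.0). The virtual corner opposite L is at (-59.6, 39.0). The tangent condition forces MQ to be normal to VQ and A1 meets SH tangentially, so MS is at right angles to SH, with radius 10.0, so the center M sits 10.0 in from both sides at M = (-49.6, 29.0). Then |LM| = |M − L| = 57.5.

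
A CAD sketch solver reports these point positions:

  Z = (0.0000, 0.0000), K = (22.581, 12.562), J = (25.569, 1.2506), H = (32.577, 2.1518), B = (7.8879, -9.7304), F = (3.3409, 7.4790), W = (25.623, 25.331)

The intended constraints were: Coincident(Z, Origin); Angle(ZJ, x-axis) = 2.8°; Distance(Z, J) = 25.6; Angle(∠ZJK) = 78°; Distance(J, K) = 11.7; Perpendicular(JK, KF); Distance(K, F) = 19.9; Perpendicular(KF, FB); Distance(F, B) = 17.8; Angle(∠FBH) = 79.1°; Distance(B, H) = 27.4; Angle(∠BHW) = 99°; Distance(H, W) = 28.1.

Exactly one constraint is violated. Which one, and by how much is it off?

Distance(H, W) = 28.1 — off by 3.90.

Z = (0.00, 0.00) ✓; ZJ at 2.800° ✓; |ZJ| = 25.60 ✓; ∠ZJK = 78.00° ✓; |JK| = 11.70 ✓; ∠(JK, KF) = 90.00° ✓; |KF| = 19.90 ✓; ∠(KF, FB) = 90.00° ✓; |FB| = 17.80 ✓; ∠FBH = 79.10° ✓; |BH| = 27.40 ✓; ∠BHW = 99.00° ✓; |HW| = 24.20 ✗.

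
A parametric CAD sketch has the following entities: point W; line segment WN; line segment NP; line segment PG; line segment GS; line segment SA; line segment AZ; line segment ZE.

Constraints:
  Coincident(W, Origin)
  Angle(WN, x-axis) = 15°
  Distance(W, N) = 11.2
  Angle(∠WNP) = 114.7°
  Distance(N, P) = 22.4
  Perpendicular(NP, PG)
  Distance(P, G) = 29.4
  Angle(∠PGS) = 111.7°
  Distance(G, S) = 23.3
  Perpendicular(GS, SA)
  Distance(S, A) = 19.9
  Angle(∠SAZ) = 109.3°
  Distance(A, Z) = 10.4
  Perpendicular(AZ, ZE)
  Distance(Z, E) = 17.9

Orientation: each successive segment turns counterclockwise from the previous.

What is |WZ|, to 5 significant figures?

6.4390

W is at the origin; WN runs at 15.0° with length 11.2, so N = (10.818, 2.8988). ∠WNP = 114.7° gives NP at 80.300° from the x-axis; with |NP| = 22.4, P = (14.593, 24.979). NP ⟂ PG, so PG runs at 170.30°; with |PG| = 29.4, G = (-14.387, 29.932). ∠PGS = 111.7° gives GS at -121.40° from the x-axis; with |GS| = 23.3, S = (-26.527, 10.044). The perpendicularity gives SA at right angles to GS, so SA runs at -31.400°; with |SA| = 19.9, A = (-9.5410, -0.32371). ∠SAZ = 109.3° gives AZ at 39.300° from the x-axis; with |AZ| = 10.4, Z = (-1.4931, 6.2635). Then |WZ| = |Z − W| = 6.4390.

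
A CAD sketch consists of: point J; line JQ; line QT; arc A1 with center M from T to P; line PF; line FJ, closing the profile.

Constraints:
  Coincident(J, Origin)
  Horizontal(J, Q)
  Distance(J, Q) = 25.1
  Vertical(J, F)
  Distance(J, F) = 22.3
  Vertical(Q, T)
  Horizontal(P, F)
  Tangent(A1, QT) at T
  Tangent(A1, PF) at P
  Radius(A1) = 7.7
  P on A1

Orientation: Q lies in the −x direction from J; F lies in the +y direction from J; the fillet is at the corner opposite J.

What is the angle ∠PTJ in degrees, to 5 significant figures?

75.185°

The virtual corner opposite J is at (-25.100, 22.300). Since A1 is tangent to QT there, MT ⟂ QT and the tangent condition forces MP to be normal to PF, with radius 7.7, so the center M sits 7.7 in from both sides at M = (-17.400, 14.600). That places the tangent points at T = (-25.100, 14.600) on QT and P = (-17.400, 22.300) on PF. Then cos ∠PTJ = TP·TJ / (|TP||TJ|), giving 75.185°.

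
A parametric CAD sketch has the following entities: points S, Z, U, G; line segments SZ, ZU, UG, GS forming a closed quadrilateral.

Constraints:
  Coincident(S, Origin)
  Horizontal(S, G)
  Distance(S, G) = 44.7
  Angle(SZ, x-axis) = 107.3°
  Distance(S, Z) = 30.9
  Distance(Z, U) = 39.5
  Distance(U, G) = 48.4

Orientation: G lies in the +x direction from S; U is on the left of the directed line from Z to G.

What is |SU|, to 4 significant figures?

52.61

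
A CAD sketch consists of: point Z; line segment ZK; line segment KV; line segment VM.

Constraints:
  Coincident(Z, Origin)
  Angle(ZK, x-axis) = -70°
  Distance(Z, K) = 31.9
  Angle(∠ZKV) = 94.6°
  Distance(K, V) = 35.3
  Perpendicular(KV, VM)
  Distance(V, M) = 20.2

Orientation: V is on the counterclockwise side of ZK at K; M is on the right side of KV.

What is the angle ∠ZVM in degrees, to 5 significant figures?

130.03°

∠ZKV = 94.6°, so KV runs at -70.0° + (180° − 94.6°) = 15.400° from the x-axis; with |KV| = 35.3, V = K + 35.3·(cos 15.400°, sin 15.400°) = (44.943, -20.602). The perpendicularity gives VM at right angles to KV; with |VM| = 20.2 on the right of KV, M = V + 20.2·(0.26556, -0.96410) = (50.307, -40.077). Then cos ∠ZVM = VZ·VM / (|VZ||VM|), giving 130.03°.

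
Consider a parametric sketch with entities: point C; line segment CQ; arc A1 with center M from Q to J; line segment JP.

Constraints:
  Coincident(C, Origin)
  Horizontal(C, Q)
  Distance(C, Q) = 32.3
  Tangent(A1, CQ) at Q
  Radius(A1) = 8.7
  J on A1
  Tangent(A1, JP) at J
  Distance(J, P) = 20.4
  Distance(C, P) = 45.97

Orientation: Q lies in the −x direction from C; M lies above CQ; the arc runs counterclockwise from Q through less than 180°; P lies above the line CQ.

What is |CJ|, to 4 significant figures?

27.72

Checks: |MJ| = 8.700 ✓; ∠(MJ, JP) = 90.00° ✓; |JP| = 20.40 ✓; |CP| = 45.97 ✓.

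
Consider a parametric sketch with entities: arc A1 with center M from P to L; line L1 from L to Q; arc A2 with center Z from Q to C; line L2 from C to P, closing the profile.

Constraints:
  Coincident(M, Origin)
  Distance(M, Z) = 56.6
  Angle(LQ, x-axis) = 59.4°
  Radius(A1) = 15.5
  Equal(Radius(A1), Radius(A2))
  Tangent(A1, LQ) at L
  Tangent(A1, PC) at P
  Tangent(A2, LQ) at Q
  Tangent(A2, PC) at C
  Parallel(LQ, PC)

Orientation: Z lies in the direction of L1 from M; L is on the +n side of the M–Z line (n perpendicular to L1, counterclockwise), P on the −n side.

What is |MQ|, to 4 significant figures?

58.68

The slot axis is L1's direction at 59.4°, so u = (cos 59.4°, sin 59.4°) = (0.5090, 0.8607) and n = (−sin 59.4°, cos 59.4°) = (-0.8607, 0.5090). M is at the origin and Z lies 56.6 along u from M, so Z = 56.6·u = (28.81, 48.72). Tangency of A1 to both parallel lines with radius 15.5 puts L and P at M ± 15.5·n: L = (-13.34, 7.890), P = (13.34, -7.890). Equal radii place Q and C the same way about Z: Q = Z + 15.5·n = (15.47, 56.61), C = Z − 15.5·n = (42.15, 40.83). Then |MQ| = |Q − M| = 58.68.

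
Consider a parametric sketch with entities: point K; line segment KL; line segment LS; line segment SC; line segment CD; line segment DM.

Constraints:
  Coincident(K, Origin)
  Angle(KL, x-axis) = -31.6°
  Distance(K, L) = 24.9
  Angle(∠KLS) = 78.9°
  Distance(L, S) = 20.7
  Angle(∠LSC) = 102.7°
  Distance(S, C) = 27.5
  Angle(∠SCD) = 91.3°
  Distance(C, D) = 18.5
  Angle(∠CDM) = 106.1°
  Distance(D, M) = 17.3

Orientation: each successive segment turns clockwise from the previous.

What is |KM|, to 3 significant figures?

9.35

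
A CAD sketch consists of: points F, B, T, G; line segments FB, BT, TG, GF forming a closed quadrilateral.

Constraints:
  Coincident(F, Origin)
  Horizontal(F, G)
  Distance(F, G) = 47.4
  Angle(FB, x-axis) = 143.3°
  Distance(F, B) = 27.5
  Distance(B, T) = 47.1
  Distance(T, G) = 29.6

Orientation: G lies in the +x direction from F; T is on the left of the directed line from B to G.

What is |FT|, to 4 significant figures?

31.56

F is at the origin; FG is horizontal with |FG| = 47.4 and G in +x, so G = (47.4, 0). FB runs at 143.3° with |FB| = 27.5, so B = (-22.05, 16.43). T is determined by |BT| = 47.1 and |TG| = 29.6 together: it lies at the intersection of circle(B, 47.1) and circle(G, 29.6). With |BG| = 71.37, the foot of the radical line on BG is 45.09 from B and the perpendicular offset is √(47.1² − 45.09²) = 13.62. Taking the left-of-BG solution: T = (24.96, 19.31).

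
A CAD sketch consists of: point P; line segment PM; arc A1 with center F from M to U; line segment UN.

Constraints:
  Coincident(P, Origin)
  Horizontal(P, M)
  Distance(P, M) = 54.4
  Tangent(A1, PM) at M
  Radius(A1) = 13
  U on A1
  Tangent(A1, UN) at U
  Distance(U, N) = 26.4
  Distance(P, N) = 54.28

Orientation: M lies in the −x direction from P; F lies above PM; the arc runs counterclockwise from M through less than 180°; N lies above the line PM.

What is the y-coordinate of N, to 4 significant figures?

37.95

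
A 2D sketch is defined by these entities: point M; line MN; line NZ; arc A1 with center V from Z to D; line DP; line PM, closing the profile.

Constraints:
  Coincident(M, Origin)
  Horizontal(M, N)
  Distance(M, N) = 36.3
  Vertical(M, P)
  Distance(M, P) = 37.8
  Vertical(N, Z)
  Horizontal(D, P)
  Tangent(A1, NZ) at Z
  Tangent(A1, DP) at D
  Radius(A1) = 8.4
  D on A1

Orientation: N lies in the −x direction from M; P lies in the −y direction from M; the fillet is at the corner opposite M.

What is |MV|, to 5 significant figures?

40.531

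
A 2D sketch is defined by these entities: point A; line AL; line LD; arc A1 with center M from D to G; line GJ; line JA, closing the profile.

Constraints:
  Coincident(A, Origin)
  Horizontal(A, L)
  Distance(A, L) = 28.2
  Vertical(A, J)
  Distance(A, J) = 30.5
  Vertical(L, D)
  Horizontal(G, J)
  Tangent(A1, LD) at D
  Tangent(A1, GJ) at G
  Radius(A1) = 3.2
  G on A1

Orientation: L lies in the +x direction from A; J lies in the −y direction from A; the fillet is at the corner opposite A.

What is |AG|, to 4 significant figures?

39.44

A is at the origin; A and L share the same y with |AL| = 28.2 and L on the +x side, so L = (28.20, 0.000). AJ is vertical with |AJ| = 30.5 and J on the −y side, so J = (0.000, -30.50). The virtual corner opposite A is at (28.20, -30.50). Since A1 is tangent to LD there, MD ⟂ LD and the tangent condition forces MG to be normal to GJ, with radius 3.2, so the center M sits 3.2 in from both sides at M = (25.00, -27.30). That places the tangent points at D = (28.20, -27.30) on LD and G = (25.00, -30.50) on GJ. Then |AG| = |G − A| = 39.44.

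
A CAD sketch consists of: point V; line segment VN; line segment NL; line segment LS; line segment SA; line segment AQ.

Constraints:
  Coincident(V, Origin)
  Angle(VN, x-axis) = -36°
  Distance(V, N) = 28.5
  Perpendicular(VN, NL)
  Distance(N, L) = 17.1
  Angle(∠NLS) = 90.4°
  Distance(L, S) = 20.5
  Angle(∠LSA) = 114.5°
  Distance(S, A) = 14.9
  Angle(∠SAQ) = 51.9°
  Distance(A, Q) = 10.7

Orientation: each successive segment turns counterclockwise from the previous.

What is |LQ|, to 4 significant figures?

19.67

V is at the origin; VN runs at -36.0° with length 28.5, so N = (23.06, -16.75). VN ⟂ NL, so NL runs at 54.00°; with |NL| = 17.1, L = (33.11, -2.918). ∠NLS = 90.4° gives LS at 143.6° from the x-axis; with |LS| = 20.5, S = (16.61, 9.247). ∠LSA = 114.5° gives SA at -150.9° from the x-axis; with |SA| = 14.9, A = (3.589, 2.001). ∠SAQ = 51.9° gives AQ at -22.80° from the x-axis; with |AQ| = 10.7, Q = (13.45, -2.145). Then |LQ| = |Q − L| = 19.67.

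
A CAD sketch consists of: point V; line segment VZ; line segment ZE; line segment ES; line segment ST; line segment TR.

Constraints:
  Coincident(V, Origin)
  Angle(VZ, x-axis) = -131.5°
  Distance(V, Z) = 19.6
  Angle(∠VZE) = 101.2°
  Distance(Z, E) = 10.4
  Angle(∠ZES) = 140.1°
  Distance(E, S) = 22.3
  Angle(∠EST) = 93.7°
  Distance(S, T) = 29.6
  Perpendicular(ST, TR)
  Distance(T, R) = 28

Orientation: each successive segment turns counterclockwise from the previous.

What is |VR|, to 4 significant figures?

9.092

V is at the origin; VZ runs at -131.5° with length 19.6, so Z = (-12.99, -14.68). ∠VZE = 101.2° gives ZE at -52.70° from the x-axis; with |ZE| = 10.4, E = (-6.685, -22.95). ∠ZES = 140.1° gives ES at -12.80° from the x-axis; with |ES| = 22.3, S = (15.06, -27.89). ∠EST = 93.7° gives ST at 73.50° from the x-axis; with |ST| = 29.6, T = (23.47, 0.4881). ST is perpendicular to TR, so TR runs at 163.5°; with |TR| = 28.0, R = (-3.379, 8.441). Then |VR| = |R − V| = 9.092.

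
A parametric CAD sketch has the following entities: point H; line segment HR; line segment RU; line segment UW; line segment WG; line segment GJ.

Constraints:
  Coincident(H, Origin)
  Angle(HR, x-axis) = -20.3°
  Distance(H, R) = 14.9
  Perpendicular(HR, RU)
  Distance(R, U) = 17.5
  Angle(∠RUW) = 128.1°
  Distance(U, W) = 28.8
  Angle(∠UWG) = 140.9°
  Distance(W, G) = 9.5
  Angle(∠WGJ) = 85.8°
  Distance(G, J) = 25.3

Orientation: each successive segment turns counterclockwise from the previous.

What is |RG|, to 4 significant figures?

47.61

∠RUW = 128.1° gives UW at 121.6° from the x-axis; with |UW| = 28.8, W = (4.955, 35.77). ∠UWG = 140.9° gives WG at 160.7° from the x-axis; with |WG| = 9.5, G = (-4.011, 38.91). Then |RG| = |G − R| = 47.61.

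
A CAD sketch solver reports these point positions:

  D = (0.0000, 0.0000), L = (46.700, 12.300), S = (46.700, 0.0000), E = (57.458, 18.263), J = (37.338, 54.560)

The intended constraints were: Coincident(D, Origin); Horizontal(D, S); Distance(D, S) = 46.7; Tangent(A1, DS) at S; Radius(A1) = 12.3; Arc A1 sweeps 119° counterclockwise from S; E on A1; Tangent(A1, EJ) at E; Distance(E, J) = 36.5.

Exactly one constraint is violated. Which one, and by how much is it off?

Distance(E, J) = 36.5 — off by 5.00.

D = (0.00, 0.00) ✓; D.y = 0.00, S.y = 0.00 ✓; |DS| = 46.70 ✓; ∠(LS, SD) = 90.00° ✓; |LS| = 12.30 ✓; bearing(L→E) − bearing(L→S) = 119.0° ✓; |LE| = 12.30 ✓; ∠(LE, EJ) = 90.00° ✓; |EJ| = 41.50 ✗.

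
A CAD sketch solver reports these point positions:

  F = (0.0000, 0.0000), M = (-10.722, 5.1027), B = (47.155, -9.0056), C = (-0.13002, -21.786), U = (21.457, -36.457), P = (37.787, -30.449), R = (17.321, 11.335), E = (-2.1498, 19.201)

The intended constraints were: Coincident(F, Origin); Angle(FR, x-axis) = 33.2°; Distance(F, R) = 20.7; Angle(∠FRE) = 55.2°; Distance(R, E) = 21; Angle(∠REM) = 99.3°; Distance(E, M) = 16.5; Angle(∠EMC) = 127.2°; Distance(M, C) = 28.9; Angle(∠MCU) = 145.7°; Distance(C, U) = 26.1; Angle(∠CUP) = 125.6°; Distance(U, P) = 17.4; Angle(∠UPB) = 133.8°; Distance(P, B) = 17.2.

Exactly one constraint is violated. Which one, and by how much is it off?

Distance(P, B) = 17.2 — off by 6.20.

F = (0.00, 0.00) ✓; FR at 33.20° ✓; |FR| = 20.70 ✓; ∠FRE = 55.20° ✓; |RE| = 21.00 ✓; ∠REM = 99.30° ✓; |EM| = 16.50 ✓; ∠EMC = 127.2° ✓; |MC| = 28.90 ✓; ∠MCU = 145.7° ✓; |CU| = 26.10 ✓; ∠CUP = 125.6° ✓; |UP| = 17.40 ✓; ∠UPB = 133.8° ✓; |PB| = 23.40 ✗.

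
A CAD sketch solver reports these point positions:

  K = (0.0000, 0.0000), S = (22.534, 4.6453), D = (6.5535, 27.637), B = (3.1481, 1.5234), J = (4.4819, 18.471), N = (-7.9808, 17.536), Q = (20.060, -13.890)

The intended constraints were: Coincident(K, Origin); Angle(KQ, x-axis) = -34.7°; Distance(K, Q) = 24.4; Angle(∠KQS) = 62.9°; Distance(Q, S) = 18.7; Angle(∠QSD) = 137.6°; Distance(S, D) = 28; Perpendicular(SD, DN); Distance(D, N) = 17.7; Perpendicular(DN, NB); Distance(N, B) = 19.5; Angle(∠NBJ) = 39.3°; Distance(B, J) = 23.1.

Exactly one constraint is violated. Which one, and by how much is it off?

Distance(B, J) = 23.1 — off by 6.10.

K = (0.00, 0.00) ✓; KQ at -34.70° ✓; |KQ| = 24.40 ✓; ∠KQS = 62.90° ✓; |QS| = 18.70 ✓; ∠QSD = 137.6° ✓; |SD| = 28.00 ✓; ∠(SD, DN) = 90.00° ✓; |DN| = 17.70 ✓; ∠(DN, NB) = 90.00° ✓; |NB| = 19.50 ✓; ∠NBJ = 39.30° ✓; |BJ| = 17.00 ✗.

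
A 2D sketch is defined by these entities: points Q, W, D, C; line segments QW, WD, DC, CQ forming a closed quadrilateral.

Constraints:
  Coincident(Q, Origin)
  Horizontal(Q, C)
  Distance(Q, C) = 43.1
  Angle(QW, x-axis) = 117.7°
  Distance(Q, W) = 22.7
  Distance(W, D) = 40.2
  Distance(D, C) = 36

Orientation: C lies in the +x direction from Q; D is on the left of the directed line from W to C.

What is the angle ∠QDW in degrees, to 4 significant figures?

31.59°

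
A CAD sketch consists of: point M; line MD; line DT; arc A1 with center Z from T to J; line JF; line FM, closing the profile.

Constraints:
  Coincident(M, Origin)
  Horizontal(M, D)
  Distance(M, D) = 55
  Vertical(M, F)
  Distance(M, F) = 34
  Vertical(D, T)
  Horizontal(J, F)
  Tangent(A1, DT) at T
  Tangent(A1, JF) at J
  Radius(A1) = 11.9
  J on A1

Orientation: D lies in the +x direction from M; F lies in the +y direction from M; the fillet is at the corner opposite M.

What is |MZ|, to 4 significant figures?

48.44

M and F share the same x with |MF| = 34.0 and F on the +y side, so F = (0.000, 34.00). The virtual corner opposite M is at (55.00, 34.00). The tangent condition forces ZT to be normal to DT and the tangent condition forces ZJ to be normal to JF, with radius 11.9, so the center Z sits 11.9 in from both sides at Z = (43.10, 22.10). Then |MZ| = |Z − M| = 48.44.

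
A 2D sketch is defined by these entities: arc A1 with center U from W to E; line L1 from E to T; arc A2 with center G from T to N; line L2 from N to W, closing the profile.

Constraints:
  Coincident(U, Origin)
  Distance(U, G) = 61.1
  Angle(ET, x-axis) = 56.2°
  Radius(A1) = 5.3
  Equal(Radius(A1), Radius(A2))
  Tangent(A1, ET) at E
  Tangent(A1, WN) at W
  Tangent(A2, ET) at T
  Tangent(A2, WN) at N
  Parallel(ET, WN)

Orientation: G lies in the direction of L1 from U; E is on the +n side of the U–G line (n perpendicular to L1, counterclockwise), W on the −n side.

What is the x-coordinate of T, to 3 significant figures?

29.6

Tangency of A1 to both parallel lines with radius 5.3 puts E and W at U ± 5.3·n: E = (-4.40, 2.95), W = (4.40, -2.95). Equal radii place T and N the same way about G: T = G + 5.3·n = (29.6, 53.7), N = G − 5.3·n = (38.4, 47.8). So T.x = 29.6.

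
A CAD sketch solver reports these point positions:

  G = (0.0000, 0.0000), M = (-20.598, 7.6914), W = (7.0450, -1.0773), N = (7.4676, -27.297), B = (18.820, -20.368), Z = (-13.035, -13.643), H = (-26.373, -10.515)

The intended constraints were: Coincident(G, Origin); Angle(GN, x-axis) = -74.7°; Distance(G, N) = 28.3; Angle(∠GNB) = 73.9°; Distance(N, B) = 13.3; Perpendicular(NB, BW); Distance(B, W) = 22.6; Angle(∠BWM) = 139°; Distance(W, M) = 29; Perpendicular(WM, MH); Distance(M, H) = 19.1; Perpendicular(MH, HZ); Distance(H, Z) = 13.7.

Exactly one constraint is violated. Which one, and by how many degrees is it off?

Perpendicular(MH, HZ) — off by 4.40°.

G = (0.00, 0.00) ✓; GN at -74.70° ✓; |GN| = 28.30 ✓; ∠GNB = 73.90° ✓; |NB| = 13.30 ✓; ∠(NB, BW) = 90.00° ✓; |BW| = 22.60 ✓; ∠BWM = 139.0° ✓; |WM| = 29.00 ✓; ∠(WM, MH) = 90.00° ✓; |MH| = 19.10 ✓; ∠(MH, HZ) = 94.40° ✗; |HZ| = 13.70 ✓.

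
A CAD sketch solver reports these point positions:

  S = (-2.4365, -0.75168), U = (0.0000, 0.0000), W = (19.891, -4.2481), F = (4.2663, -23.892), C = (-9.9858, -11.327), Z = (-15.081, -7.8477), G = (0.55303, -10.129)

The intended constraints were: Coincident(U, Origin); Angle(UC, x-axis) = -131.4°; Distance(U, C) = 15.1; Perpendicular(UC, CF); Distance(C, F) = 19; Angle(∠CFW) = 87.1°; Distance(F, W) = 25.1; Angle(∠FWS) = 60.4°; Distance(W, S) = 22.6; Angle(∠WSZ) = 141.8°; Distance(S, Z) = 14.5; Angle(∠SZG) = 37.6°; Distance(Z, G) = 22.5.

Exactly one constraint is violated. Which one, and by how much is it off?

Distance(Z, G) = 22.5 — off by 6.70.

U = (0.00, 0.00) ✓; UC at -131.4° ✓; |UC| = 15.10 ✓; ∠(UC, CF) = 90.00° ✓; |CF| = 19.00 ✓; ∠CFW = 87.10° ✓; |FW| = 25.10 ✓; ∠FWS = 60.40° ✓; |WS| = 22.60 ✓; ∠WSZ = 141.8° ✓; |SZ| = 14.50 ✓; ∠SZG = 37.60° ✓; |ZG| = 15.80 ✗.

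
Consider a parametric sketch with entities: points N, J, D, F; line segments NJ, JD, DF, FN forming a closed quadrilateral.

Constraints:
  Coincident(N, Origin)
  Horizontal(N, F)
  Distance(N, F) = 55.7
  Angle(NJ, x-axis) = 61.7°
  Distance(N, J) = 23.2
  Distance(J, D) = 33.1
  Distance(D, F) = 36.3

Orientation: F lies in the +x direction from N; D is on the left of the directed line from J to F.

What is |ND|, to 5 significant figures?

53.229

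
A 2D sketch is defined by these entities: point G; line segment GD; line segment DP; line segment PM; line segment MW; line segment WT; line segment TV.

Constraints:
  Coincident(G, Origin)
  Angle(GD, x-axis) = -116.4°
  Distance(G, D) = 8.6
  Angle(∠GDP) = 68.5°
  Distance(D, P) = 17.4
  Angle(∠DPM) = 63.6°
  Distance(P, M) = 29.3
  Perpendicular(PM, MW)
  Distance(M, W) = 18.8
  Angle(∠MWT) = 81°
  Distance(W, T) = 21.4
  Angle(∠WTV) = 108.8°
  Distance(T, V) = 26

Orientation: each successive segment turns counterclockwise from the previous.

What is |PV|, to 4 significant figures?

10.83

G is at the origin; GD runs at -116.4° with length 8.6, so D = (-3.824, -7.703). ∠GDP = 68.5° gives DP at -4.900° from the x-axis; with |DP| = 17.4, P = (13.51, -9.189). ∠DPM = 63.6° gives PM at 111.5° from the x-axis; with |PM| = 29.3, M = (2.774, 18.07). PM ⟂ MW, so MW runs at -158.5°; with |MW| = 18.8, W = (-14.72, 11.18). ∠MWT = 81.0° gives WT at -59.50° from the x-axis; with |WT| = 21.4, T = (-3.856, -7.257). ∠WTV = 108.8° gives TV at 11.70° from the x-axis; with |TV| = 26.0, V = (21.60, -1.985). Then |PV| = |V − P| = 10.83.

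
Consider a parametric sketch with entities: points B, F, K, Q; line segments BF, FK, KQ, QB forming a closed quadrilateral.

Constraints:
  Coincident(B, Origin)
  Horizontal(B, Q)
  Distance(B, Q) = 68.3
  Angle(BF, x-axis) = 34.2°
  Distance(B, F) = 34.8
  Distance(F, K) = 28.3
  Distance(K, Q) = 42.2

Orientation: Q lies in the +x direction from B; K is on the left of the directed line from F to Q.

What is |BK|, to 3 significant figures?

63.0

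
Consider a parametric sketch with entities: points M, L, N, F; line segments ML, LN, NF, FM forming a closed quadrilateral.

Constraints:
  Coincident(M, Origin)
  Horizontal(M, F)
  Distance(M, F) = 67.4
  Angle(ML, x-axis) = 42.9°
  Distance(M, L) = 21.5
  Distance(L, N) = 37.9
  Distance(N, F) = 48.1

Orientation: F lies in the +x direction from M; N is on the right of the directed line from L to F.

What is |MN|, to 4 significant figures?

33.22

Checks: |LN| = 37.90 ✓; |NF| = 48.10 ✓.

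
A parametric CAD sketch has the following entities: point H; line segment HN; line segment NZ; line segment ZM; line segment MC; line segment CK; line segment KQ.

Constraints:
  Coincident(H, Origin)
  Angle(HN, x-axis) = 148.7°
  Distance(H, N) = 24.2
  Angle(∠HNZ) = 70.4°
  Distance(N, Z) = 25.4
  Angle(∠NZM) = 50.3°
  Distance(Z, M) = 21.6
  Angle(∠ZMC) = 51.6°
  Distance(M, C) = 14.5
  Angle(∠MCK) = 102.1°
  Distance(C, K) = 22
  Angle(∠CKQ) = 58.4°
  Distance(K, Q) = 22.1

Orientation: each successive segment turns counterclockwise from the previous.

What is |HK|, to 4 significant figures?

35.83

∠ZMC = 51.6° gives MC at 156.4° from the x-axis; with |MC| = 14.5, C = (-20.04, 3.646). ∠MCK = 102.1° gives CK at -125.7° from the x-axis; with |CK| = 22.0, K = (-32.88, -14.22). Then |HK| = |K − H| = 35.83.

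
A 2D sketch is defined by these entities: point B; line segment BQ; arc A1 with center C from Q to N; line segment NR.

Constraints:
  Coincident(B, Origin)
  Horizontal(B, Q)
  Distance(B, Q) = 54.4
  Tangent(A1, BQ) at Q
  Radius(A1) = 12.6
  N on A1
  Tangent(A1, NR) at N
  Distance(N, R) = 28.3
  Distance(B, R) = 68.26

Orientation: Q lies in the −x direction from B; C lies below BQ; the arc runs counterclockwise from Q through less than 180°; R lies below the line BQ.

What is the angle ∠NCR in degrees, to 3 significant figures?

66.0°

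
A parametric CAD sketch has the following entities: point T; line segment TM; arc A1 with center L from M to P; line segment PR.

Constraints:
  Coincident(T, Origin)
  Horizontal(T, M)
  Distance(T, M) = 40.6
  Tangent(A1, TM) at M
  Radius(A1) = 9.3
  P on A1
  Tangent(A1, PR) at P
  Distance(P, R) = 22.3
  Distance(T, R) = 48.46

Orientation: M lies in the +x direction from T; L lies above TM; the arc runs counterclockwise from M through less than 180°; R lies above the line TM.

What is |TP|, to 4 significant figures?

50.41

Checks: |LM| = 9.300 ✓; |LP| = 9.300 ✓; ∠(LP, PR) = 90.00° ✓; |PR| = 22.30 ✓; |TR| = 48.46 ✓.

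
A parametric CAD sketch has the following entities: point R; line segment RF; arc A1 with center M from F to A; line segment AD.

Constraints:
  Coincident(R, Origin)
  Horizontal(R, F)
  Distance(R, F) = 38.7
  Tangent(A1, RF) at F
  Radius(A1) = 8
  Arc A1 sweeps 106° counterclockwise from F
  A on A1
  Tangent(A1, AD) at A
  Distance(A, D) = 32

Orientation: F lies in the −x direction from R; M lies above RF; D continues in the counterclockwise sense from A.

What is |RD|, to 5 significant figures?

57.137

On A1, F sits at bearing -90° from M; a 106° counterclockwise sweep puts A at bearing 16°, so A = M + 8.0·(cos 16°, sin 16°) = (-31.010, 10.205). A1 meets AD tangentially, so MA is at right angles to AD, so AD runs along (−sin 16°, cos 16°); with |AD| = 32.0, D = (-39.830, 40.965). Then |RD| = |D − R| = 57.137.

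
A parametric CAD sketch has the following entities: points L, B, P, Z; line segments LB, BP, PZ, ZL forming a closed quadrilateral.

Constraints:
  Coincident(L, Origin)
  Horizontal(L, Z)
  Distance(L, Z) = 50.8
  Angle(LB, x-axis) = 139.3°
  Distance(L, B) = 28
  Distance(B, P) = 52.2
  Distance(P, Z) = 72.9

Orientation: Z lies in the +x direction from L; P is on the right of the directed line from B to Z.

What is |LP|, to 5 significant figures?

36.241

Checks: |BP| = 52.20 ✓; |PZ| = 72.90 ✓.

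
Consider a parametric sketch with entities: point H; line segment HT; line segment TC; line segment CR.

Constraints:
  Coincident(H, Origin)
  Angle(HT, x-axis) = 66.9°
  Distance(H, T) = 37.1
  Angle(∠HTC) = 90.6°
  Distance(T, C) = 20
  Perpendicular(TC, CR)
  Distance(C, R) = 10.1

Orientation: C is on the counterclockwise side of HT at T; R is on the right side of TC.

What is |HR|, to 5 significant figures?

51.413

H is at the origin; HT runs at 66.9° with length 37.1, so T = 37.1·(cos 66.9°, sin 66.9°) = (14.556, 34.125). ∠HTC = 90.6°, so TC runs at 66.9° + (180° − 90.6°) = 156.30° from the x-axis; with |TC| = 20.0, C = T + 20.0·(cos 156.30°, sin 156.30°) = (-3.7575, 42.164). TC ⟂ CR; with |CR| = 10.1 on the right of TC, R = C + 10.1·(0.40195, 0.91566) = (0.30213, 51.413). Then |HR| = |R − H| = 51.413.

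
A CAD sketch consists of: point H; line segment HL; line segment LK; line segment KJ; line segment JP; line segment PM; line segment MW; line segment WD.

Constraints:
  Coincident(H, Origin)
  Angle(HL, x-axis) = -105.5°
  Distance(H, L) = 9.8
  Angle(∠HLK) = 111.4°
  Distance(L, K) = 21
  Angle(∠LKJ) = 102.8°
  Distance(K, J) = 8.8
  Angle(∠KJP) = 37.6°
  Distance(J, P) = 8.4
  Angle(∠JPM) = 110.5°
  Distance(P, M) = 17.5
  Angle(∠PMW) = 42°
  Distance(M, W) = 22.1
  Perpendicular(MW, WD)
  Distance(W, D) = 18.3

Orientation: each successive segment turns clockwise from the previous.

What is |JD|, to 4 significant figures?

10.60

∠PMW = 42.0° gives MW at 118.8° from the x-axis; with |MW| = 22.1, W = (-33.98, -5.599). MW is perpendicular to WD, so WD runs at 28.80°; with |WD| = 18.3, D = (-17.95, 3.217). Then |JD| = |D − J| = 10.60.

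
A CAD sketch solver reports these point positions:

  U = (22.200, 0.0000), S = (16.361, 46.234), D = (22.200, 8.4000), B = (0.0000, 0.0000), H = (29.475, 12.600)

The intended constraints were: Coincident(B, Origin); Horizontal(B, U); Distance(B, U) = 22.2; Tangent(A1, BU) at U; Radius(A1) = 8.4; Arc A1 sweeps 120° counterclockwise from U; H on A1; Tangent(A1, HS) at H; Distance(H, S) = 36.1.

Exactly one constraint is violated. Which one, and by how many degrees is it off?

Tangent(A1, HS) at H — off by 8.70°.

B = (0.00, 0.00) ✓; B.y = 0.00, U.y = 0.00 ✓; |BU| = 22.20 ✓; ∠(DU, UB) = 90.00° ✓; |DU| = 8.400 ✓; bearing(D→H) − bearing(D→U) = 120.0° ✓; |DH| = 8.400 ✓; ∠(DH, HS) = 98.70° ✗; |HS| = 36.10 ✓.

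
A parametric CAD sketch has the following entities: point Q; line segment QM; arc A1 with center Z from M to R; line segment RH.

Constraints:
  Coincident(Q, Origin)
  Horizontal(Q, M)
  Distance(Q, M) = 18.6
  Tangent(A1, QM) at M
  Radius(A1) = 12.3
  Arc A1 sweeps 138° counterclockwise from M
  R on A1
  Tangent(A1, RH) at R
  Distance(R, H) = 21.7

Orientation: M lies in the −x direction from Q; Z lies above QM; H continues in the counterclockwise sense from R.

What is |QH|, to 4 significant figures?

44.67

Q is at the origin; Q and M share the same y with |QM| = 18.6 and M on the −x side, so M = (-18.60, 0.000). Tangency of A1 to QM means the radius ZM is perpendicular to QM, so Z = M + (0, 12.3) = (-18.60, 12.30). On A1, M sits at bearing -90° from Z; a 138° counterclockwise sweep puts R at bearing 48°, so R = Z + 12.3·(cos 48°, sin 48°) = (-10.37, 21.44). A1 meets RH tangentially, so ZR is at right angles to RH, so RH runs along (−sin 48°, cos 48°); with |RH| = 21.7, H = (-26.50, 35.96). Then |QH| = |H − Q| = 44.67.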